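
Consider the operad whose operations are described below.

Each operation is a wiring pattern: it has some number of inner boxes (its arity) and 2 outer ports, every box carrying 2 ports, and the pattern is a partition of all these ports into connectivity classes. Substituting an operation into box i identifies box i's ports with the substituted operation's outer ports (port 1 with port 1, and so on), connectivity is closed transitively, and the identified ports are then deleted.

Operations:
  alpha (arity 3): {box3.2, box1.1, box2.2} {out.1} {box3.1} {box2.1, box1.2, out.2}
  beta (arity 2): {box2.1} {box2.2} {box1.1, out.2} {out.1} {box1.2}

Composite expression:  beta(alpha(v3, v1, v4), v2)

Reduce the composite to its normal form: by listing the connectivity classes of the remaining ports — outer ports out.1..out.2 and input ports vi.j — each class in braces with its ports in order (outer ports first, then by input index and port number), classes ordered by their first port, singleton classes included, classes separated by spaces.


Reachability decides: close wires over beta-identified ports.
through alpha, on inputs (v3, v1, v4): {out.1} {out.2, v1.1, v3.2} {v1.2, v3.1, v4.2} {v4.1} (out.j = stage outer ports)
through beta, on inputs (v3, v1, v4, v2): {out.1} {out.2} {v1.1, v3.2} {v1.2, v3.1, v4.2} {v2.1} {v2.2} {v4.1} (out.j = stage outer ports)

{out.1} {out.2} {v1.1, v3.2} {v1.2, v3.1, v4.2} {v2.1} {v2.2} {v4.1}


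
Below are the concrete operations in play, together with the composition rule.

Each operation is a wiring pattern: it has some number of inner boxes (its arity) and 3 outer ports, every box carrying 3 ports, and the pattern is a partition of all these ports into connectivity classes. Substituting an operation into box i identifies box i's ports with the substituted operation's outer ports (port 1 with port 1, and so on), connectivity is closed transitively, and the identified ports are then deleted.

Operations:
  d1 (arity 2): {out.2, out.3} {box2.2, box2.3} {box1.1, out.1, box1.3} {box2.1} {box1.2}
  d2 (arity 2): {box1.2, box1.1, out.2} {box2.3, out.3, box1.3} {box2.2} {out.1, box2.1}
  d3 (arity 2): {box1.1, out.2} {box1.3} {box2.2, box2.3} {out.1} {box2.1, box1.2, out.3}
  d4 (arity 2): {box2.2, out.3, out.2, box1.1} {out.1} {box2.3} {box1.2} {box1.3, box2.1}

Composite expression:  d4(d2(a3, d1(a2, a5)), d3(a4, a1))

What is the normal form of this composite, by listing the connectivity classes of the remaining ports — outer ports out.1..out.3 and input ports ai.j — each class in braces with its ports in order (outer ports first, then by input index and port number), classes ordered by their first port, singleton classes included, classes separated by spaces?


{out.1} {out.2, out.3, a2.1, a2.3, a4.1} {a1.1, a4.2} {a1.2, a1.3} {a2.2} {a3.1, a3.2} {a3.3} {a4.3} {a5.1} {a5.2, a5.3}

After gluing at d4, chains via deleted ports link the a-ports.
after d1, the pattern on (a2, a5) reads {out.1, a2.1, a2.3} {out.2, out.3} {a2.2} {a5.1} {a5.2, a5.3} (out.j = its outer ports)
after d2, the pattern on (a3, a2, a5) reads {out.1, a2.1, a2.3} {out.2, a3.1, a3.2} {out.3, a3.3} {a2.2} {a5.1} {a5.2, a5.3} (out.j = its outer ports)
after d3, the pattern on (a4, a1) reads {out.1} {out.2, a4.1} {out.3, a1.1, a4.2} {a1.2, a1.3} {a4.3} (out.j = its outer ports)
after d4, the pattern on (a3, a2, a5, a4, a1) reads {out.1} {out.2, out.3, a2.1, a2.3, a4.1} {a1.1, a4.2} {a1.2, a1.3} {a2.2} {a3.1, a3.2} {a3.3} {a4.3} {a5.1} {a5.2, a5.3} (out.j = its outer ports)


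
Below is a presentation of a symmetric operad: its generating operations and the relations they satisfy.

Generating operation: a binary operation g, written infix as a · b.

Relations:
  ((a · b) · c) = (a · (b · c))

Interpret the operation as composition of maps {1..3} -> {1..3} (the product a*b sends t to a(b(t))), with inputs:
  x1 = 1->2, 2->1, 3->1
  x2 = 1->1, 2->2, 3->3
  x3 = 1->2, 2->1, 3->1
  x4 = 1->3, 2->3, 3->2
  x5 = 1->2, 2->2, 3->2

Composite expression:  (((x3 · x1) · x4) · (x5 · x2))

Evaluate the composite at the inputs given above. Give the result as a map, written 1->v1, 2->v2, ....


1->2, 2->2, 3->2

(x3 · x1) = 1->1, 2->2, 3->2
((x3 · x1) · x4) = 1->2, 2->2, 3->2
(x5 · x2) = 1->2, 2->2, 3->2
(((x3 · x1) · x4) · (x5 · x2)) = 1->2, 2->2, 3->2


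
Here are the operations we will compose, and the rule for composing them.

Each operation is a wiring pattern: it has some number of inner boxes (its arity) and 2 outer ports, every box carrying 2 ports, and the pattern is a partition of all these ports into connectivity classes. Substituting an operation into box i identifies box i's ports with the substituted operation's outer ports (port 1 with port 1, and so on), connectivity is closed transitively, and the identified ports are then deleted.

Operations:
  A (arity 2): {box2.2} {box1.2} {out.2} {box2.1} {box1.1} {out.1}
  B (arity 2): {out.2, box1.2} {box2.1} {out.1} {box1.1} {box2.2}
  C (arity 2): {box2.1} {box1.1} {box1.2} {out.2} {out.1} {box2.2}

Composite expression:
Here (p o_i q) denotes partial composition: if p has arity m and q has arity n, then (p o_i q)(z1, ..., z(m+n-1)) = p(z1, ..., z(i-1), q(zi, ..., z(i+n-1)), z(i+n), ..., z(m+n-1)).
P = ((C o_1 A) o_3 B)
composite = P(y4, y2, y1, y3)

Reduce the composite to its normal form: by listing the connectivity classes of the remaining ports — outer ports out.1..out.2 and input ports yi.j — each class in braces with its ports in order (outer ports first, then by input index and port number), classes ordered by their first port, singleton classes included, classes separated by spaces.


{out.1} {out.2} {y1.1} {y1.2} {y2.1} {y2.2} {y3.1} {y3.2} {y4.1} {y4.2}

Substituting into C glues patterns; closure does the rest.
the subtree at A composes to {out.1} {out.2} {y2.1} {y2.2} {y4.1} {y4.2} on (y4, y2); out.j = own outer ports
the subtree at B composes to {out.1} {out.2, y1.2} {y1.1} {y3.1} {y3.2} on (y1, y3); out.j = own outer ports
the subtree at C composes to {out.1} {out.2} {y1.1} {y1.2} {y2.1} {y2.2} {y3.1} {y3.2} {y4.1} {y4.2} on (y4, y2, y1, y3); out.j = own outer ports


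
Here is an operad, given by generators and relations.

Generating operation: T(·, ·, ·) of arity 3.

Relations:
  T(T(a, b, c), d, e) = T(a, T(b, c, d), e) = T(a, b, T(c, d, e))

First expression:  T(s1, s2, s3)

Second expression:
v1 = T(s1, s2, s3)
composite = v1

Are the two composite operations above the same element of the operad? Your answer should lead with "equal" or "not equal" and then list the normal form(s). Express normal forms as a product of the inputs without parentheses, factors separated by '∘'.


equal: each reduces to s1 ∘ s2 ∘ s3

In normal form, the first expression is s1 ∘ s2 ∘ s3
In normal form, the second expression is s1 ∘ s2 ∘ s3
The normal forms match — equal.


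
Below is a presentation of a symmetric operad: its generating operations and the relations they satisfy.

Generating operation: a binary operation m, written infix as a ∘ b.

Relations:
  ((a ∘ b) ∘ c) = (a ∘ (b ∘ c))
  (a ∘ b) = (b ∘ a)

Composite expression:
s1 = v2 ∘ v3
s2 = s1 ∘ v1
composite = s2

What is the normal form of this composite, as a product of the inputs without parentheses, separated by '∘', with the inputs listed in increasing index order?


v1 ∘ v2 ∘ v3

Reordering under m is free, so list the v-inputs canonically.
(v2 ∘ v3) unparenthesizes to v2 ∘ v3
((v2 ∘ v3) ∘ v1) unparenthesizes to v2 ∘ v3 ∘ v1
the factors in increasing index order: v1 ∘ v2 ∘ v3


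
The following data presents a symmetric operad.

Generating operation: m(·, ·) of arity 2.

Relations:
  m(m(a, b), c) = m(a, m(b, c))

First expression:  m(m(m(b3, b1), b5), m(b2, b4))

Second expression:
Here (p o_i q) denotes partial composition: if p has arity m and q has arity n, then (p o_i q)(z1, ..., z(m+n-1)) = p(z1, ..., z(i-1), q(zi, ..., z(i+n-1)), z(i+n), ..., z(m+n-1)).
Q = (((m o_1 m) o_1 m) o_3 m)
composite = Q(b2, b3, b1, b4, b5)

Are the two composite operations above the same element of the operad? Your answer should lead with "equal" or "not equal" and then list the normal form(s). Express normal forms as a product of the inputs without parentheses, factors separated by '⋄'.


Reducing the first expression gives b3 ⋄ b1 ⋄ b5 ⋄ b2 ⋄ b4
Reducing the second expression gives b2 ⋄ b3 ⋄ b1 ⋄ b4 ⋄ b5
The normal forms differ: not equal.

not equal — first b3 ⋄ b1 ⋄ b5 ⋄ b2 ⋄ b4, second b2 ⋄ b3 ⋄ b1 ⋄ b4 ⋄ b5


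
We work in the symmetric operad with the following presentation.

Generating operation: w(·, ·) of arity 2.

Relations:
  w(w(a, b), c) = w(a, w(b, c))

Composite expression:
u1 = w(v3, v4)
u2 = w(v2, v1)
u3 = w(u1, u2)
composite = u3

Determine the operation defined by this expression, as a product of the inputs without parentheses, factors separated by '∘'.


v3 ∘ v4 ∘ v2 ∘ v1

Under associativity of w, the answer is the v's in reading order.
w(v3, v4) reduces to v3 ∘ v4
w(v2, v1) reduces to v2 ∘ v1
w(w(v3, v4), w(v2, v1)) reduces to v3 ∘ v4 ∘ v2 ∘ v1


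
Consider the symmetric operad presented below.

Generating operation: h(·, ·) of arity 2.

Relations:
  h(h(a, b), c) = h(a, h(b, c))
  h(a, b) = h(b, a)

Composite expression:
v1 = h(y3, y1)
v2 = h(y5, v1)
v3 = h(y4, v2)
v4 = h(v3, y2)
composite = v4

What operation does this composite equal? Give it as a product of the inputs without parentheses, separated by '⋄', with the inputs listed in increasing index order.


Shape and order are irrelevant to h; the y-input set decides.
h(y3, y1) reduces to y3 ⋄ y1
h(y5, h(y3, y1)) reduces to y5 ⋄ y3 ⋄ y1
h(y4, h(y5, h(y3, y1))) reduces to y4 ⋄ y5 ⋄ y3 ⋄ y1
h(h(y4, h(y5, h(y3, y1))), y2) reduces to y4 ⋄ y5 ⋄ y3 ⋄ y1 ⋄ y2
the factors in increasing index order: y1 ⋄ y2 ⋄ y3 ⋄ y4 ⋄ y5

y1 ⋄ y2 ⋄ y3 ⋄ y4 ⋄ y5


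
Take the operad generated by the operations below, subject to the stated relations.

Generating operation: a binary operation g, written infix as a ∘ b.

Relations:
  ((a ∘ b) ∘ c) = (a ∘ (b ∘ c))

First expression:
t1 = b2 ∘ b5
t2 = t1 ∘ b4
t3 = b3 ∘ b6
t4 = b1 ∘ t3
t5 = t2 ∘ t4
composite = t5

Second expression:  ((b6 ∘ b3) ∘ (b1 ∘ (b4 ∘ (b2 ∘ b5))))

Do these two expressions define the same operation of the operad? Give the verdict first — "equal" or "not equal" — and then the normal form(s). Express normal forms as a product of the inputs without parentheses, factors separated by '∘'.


The first expression, normalized: b2 ∘ b5 ∘ b4 ∘ b1 ∘ b3 ∘ b6
The second expression, normalized: b6 ∘ b3 ∘ b1 ∘ b4 ∘ b2 ∘ b5
The forms do not match — not equal.

not equal — first b2 ∘ b5 ∘ b4 ∘ b1 ∘ b3 ∘ b6, second b6 ∘ b3 ∘ b1 ∘ b4 ∘ b2 ∘ b5


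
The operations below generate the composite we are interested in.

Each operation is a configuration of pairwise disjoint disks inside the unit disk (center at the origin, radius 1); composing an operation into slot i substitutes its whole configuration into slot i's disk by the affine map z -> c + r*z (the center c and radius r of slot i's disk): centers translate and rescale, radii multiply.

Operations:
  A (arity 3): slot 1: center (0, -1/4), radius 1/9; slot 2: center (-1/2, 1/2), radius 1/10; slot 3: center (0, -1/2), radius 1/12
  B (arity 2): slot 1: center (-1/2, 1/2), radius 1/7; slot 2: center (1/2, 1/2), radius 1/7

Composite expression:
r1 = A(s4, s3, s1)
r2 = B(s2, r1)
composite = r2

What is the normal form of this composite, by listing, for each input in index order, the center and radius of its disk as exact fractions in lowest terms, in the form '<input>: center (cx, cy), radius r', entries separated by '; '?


Only the slot chain above each s matters under B; compose those maps.
tracing s2 down its 1-map path: center (-1/2, 1/2), radius 1/7
tracing s4 down its 2-map path: center (1/2, 13/28), radius 1/63
tracing s3 down its 2-map path: center (3/7, 4/7), radius 1/70
tracing s1 down its 2-map path: center (1/2, 3/7), radius 1/84

s1: center (1/2, 3/7), radius 1/84; s2: center (-1/2, 1/2), radius 1/7; s3: center (3/7, 4/7), radius 1/70; s4: center (1/2, 13/28), radius 1/63


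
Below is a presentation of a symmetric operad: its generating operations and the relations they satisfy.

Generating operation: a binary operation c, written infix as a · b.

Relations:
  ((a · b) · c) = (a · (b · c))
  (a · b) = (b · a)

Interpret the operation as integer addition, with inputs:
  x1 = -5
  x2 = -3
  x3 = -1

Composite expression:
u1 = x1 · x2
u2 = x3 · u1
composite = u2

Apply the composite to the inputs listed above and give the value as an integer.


-9

(x1 · x2) = -8
(x3 · (x1 · x2)) = -9


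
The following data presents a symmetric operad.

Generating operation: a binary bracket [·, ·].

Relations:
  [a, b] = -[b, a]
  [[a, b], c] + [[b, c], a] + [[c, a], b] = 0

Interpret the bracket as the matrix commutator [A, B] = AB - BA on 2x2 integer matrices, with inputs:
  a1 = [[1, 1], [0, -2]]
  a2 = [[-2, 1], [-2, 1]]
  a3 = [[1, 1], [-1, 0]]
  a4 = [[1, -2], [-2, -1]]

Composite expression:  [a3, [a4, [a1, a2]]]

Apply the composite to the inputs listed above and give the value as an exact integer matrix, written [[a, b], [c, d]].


[[0, 4], [4, 0]]


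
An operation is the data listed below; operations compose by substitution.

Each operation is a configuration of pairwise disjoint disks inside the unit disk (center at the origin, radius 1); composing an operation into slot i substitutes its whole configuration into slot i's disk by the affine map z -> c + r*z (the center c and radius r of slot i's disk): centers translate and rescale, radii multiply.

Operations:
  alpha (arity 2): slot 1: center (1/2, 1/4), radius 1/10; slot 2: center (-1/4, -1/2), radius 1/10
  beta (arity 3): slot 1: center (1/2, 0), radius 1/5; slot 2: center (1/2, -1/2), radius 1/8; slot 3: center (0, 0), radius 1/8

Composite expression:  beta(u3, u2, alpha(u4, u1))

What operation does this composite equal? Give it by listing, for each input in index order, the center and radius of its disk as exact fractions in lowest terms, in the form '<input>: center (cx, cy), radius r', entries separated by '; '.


u1: center (-1/32, -1/16), radius 1/80; u2: center (1/2, -1/2), radius 1/8; u3: center (1/2, 0), radius 1/5; u4: center (1/16, 1/32), radius 1/80

Nesting under beta composes maps z -> c + r*z down each u-path.
input u3: composing its 1 substitution step yields center (1/2, 0), radius 1/5
input u2: composing its 1 substitution step yields center (1/2, -1/2), radius 1/8
input u4: composing its 2 substitution steps yields center (1/16, 1/32), radius 1/80
input u1: composing its 2 substitution steps yields center (-1/32, -1/16), radius 1/80


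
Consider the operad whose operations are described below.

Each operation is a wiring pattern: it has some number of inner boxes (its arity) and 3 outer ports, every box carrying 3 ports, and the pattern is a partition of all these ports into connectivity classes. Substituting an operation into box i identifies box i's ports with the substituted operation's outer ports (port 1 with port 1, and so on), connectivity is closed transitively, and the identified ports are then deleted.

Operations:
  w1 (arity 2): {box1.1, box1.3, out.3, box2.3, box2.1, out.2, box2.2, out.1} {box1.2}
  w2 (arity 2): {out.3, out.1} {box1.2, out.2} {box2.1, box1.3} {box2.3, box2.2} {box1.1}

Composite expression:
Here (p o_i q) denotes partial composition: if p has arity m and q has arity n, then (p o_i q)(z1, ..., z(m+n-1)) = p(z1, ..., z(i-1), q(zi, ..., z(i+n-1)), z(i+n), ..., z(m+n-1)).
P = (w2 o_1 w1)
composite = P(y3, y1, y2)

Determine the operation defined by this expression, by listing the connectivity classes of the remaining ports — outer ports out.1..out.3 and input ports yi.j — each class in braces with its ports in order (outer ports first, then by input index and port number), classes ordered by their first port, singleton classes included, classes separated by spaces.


Treat the ports identified at w2 as solder joints: merge, then drop.
after w1, the pattern on (y3, y1) reads {out.1, out.2, out.3, y1.1, y1.2, y1.3, y3.1, y3.3} {y3.2} (out.j = its outer ports)
after w2, the pattern on (y3, y1, y2) reads {out.1, out.3} {out.2, y1.1, y1.2, y1.3, y2.1, y3.1, y3.3} {y2.2, y2.3} {y3.2} (out.j = its outer ports)

{out.1, out.3} {out.2, y1.1, y1.2, y1.3, y2.1, y3.1, y3.3} {y2.2, y2.3} {y3.2}


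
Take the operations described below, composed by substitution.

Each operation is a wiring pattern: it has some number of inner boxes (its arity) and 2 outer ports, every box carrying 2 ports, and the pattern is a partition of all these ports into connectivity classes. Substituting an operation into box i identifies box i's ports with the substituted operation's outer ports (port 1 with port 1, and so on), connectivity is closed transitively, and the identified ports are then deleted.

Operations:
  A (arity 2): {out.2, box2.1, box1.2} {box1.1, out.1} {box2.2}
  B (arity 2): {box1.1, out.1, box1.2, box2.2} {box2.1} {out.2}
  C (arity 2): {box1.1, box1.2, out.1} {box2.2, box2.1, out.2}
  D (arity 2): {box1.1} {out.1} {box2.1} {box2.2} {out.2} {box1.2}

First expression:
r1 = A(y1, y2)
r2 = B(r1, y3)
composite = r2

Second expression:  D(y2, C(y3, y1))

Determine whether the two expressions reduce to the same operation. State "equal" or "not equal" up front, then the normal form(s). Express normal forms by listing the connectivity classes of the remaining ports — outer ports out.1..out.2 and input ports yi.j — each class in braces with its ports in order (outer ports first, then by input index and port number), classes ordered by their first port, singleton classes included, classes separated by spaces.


not equal — first {out.1, y1.1, y1.2, y2.1, y3.2} {out.2} {y2.2} {y3.1}, second {out.1} {out.2} {y1.1, y1.2} {y2.1} {y2.2} {y3.1, y3.2}

The first expression, normalized: {out.1, y1.1, y1.2, y2.1, y3.2} {out.2} {y2.2} {y3.1}
The second expression, normalized: {out.1} {out.2} {y1.1, y1.2} {y2.1} {y2.2} {y3.1, y3.2}
Different reductions; not equal.


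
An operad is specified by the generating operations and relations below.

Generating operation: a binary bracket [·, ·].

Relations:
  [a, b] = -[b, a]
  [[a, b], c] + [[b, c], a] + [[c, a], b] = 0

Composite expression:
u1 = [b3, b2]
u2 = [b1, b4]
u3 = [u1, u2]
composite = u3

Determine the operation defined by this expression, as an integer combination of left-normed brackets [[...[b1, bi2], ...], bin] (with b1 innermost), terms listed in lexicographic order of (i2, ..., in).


[[[b1, b4], b2], b3] - [[[b1, b4], b3], b2]

Antisymmetry and Jacobi reduce to b1-anchored left-normed brackets.
Composite bracket: [[b3, b2], [b1, b4]]
The bracket unfolds into 8 signed words via [a, b] = ab - ba (2^3 = 8).
Only words starting with b1 matter:
  word b1b4b2b3 has sign +1, contributing +[[[b1, b4], b2], b3]
  word b1b4b3b2 has sign -1, contributing -[[[b1, b4], b3], b2]


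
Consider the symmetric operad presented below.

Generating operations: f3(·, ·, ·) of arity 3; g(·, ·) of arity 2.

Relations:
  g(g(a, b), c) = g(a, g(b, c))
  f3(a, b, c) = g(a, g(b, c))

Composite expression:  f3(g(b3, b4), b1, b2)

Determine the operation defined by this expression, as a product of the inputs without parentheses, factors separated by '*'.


b3 * b4 * b1 * b2

Key point: f3 is associative — brackets drop, the b-order remains.
g(b3, b4) linearizes to b3 * b4
f3(g(b3, b4), b1, b2) linearizes to b3 * b4 * b1 * b2


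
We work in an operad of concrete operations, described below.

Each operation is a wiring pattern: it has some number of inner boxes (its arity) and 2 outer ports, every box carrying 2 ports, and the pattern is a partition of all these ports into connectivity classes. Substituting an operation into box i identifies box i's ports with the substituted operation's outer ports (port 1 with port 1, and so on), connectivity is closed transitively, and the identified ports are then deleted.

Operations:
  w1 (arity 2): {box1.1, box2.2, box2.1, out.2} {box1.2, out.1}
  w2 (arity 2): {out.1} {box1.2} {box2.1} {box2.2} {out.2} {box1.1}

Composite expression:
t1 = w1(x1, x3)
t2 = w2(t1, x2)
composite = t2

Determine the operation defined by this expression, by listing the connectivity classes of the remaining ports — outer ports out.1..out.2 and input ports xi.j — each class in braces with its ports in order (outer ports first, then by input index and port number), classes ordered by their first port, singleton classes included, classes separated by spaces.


{out.1} {out.2} {x1.1, x3.1, x3.2} {x1.2} {x2.1} {x2.2}


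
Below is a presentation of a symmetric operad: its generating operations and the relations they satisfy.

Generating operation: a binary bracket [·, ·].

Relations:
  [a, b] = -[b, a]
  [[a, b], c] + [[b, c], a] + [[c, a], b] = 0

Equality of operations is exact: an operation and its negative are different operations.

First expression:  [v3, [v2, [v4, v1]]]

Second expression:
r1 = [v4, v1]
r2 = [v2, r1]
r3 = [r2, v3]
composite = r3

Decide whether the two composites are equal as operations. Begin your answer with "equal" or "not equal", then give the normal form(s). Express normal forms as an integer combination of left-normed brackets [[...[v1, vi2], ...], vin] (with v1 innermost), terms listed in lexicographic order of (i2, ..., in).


not equal; first: -[[[v1, v4], v2], v3]; second: [[[v1, v4], v2], v3]

The first expression reduces to -[[[v1, v4], v2], v3]
The second expression reduces to [[[v1, v4], v2], v3]
They disagree, so not equal.


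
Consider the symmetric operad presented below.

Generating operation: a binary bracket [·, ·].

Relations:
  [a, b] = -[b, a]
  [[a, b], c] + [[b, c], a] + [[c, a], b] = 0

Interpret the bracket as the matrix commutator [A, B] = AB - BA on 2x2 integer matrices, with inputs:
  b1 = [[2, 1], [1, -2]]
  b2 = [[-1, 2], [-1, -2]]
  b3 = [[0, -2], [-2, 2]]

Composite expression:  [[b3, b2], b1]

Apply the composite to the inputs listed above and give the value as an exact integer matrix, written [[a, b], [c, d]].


[b3, b2] = [[6, -2], [-4, -6]]
[[b3, b2], b1] = [[2, 20], [-28, -2]]

[[2, 20], [-28, -2]]


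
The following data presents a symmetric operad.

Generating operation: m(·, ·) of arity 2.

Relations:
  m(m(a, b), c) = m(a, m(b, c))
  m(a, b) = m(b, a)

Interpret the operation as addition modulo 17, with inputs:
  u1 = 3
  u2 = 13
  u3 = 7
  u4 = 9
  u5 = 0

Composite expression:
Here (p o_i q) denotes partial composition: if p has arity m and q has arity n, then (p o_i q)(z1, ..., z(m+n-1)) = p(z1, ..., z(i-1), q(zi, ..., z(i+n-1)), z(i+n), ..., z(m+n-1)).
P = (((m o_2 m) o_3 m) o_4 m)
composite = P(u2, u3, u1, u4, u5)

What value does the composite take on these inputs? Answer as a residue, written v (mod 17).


15 (mod 17)

m(u4, u5) = 9
m(u1, m(u4, u5)) = 12
m(u3, m(u1, m(u4, u5))) = 2
m(u2, m(u3, m(u1, m(u4, u5)))) = 15


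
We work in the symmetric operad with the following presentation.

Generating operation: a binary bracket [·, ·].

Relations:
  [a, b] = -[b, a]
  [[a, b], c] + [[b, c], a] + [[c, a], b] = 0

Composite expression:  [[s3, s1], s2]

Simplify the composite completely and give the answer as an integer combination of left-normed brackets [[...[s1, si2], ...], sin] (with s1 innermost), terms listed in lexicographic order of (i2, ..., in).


-[[s1, s3], s2]

In the tensor algebra, words opening s1 carry the s1-anchored form.
Composite bracket: [[s3, s1], s2]
Applying ab - ba throughout gives 4 signed words (2^2 = 4).
Only words starting with s1 matter:
  s1s3s2 appears with sign -1, giving the term -[[s1, s3], s2]


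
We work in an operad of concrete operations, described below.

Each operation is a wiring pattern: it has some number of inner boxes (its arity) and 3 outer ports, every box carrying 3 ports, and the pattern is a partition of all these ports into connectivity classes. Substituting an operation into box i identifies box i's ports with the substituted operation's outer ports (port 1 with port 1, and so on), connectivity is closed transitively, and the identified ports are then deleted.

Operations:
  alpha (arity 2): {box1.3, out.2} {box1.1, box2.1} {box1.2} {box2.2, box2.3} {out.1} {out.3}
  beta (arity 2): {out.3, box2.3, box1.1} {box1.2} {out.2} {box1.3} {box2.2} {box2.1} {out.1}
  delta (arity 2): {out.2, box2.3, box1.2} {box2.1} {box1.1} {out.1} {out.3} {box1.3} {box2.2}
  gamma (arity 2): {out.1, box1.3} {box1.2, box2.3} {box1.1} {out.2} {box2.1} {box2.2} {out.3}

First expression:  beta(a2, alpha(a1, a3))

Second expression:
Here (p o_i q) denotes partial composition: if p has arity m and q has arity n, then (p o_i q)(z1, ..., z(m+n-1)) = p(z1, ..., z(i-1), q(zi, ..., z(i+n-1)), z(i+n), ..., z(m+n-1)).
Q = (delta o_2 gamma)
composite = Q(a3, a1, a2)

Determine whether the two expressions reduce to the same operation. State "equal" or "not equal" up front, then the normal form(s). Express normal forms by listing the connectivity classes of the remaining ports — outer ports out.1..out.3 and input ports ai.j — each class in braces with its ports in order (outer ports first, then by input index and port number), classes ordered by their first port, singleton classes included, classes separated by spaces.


not equal; first: {out.1} {out.2} {out.3, a2.1} {a1.1, a3.1} {a1.2} {a1.3} {a2.2} {a2.3} {a3.2, a3.3}; second: {out.1} {out.2, a3.2} {out.3} {a1.1} {a1.2, a2.3} {a1.3} {a2.1} {a2.2} {a3.1} {a3.3}

The first expression reduces to {out.1} {out.2} {out.3, a2.1} {a1.1, a3.1} {a1.2} {a1.3} {a2.2} {a2.3} {a3.2, a3.3}
The second expression reduces to {out.1} {out.2, a3.2} {out.3} {a1.1} {a1.2, a2.3} {a1.3} {a2.1} {a2.2} {a3.1} {a3.3}
The forms do not match — not equal.


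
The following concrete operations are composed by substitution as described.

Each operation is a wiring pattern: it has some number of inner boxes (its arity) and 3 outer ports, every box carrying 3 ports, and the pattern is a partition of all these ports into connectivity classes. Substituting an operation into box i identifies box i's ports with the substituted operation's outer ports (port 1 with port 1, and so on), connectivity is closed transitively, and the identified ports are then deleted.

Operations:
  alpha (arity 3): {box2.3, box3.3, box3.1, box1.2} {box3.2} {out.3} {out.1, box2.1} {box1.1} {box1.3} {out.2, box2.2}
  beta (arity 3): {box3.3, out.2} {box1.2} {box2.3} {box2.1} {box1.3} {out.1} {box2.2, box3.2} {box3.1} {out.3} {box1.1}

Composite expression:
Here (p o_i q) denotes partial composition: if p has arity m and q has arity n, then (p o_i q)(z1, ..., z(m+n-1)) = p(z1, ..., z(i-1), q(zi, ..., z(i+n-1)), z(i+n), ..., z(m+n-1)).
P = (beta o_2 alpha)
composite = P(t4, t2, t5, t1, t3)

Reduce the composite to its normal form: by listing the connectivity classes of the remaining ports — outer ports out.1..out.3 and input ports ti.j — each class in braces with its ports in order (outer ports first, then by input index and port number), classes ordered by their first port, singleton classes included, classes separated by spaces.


{out.1} {out.2, t3.3} {out.3} {t1.1, t1.3, t2.2, t5.3} {t1.2} {t2.1} {t2.3} {t3.1} {t3.2, t5.2} {t4.1} {t4.2} {t4.3} {t5.1}

Two ports join when wires chain via beta-identified ports.
alpha over (t2, t5, t1) gives {out.1, t5.1} {out.2, t5.2} {out.3} {t1.1, t1.3, t2.2, t5.3} {t1.2} {t2.1} {t2.3}, out.j being that stage's outer ports
beta over (t4, t2, t5, t1, t3) gives {out.1} {out.2, t3.3} {out.3} {t1.1, t1.3, t2.2, t5.3} {t1.2} {t2.1} {t2.3} {t3.1} {t3.2, t5.2} {t4.1} {t4.2} {t4.3} {t5.1}, out.j being that stage's outer ports


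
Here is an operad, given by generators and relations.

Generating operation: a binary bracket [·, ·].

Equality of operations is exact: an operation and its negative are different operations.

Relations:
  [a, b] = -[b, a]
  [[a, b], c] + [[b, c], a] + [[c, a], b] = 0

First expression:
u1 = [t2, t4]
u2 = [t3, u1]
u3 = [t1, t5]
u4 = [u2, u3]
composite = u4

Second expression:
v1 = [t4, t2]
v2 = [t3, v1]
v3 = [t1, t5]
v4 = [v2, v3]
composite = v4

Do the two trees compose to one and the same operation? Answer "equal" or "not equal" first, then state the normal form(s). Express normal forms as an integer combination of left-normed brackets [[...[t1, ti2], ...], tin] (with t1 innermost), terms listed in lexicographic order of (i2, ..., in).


not equal: they reduce to [[[[t1, t5], t2], t4], t3] - [[[[t1, t5], t3], t2], t4] + [[[[t1, t5], t3], t4], t2] - [[[[t1, t5], t4], t2], t3] and -[[[[t1, t5], t2], t4], t3] + [[[[t1, t5], t3], t2], t4] - [[[[t1, t5], t3], t4], t2] + [[[[t1, t5], t4], t2], t3]

The first composite normalizes to [[[[t1, t5], t2], t4], t3] - [[[[t1, t5], t3], t2], t4] + [[[[t1, t5], t3], t4], t2] - [[[[t1, t5], t4], t2], t3]
The second composite normalizes to -[[[[t1, t5], t2], t4], t3] + [[[[t1, t5], t3], t2], t4] - [[[[t1, t5], t3], t4], t2] + [[[[t1, t5], t4], t2], t3]
The normal forms differ: not equal.


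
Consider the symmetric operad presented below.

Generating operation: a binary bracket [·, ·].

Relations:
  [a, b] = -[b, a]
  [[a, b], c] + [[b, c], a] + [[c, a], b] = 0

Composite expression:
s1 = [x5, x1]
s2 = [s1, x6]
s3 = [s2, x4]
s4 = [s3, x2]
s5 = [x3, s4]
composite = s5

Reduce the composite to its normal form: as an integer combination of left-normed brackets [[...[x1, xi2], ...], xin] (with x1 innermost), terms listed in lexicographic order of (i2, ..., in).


[[[[[x1, x5], x6], x4], x2], x3]

Expand each bracket as ab - ba; the x1-initial words give the coefficients.
Composite bracket: [x3, [[[[x5, x1], x6], x4], x2]]
Full expansion: 32 signed words from ab - ba (2^5 = 32).
Coefficients come from the x1-initial words:
  from x1x5x6x4x2x3, sign +1: term +[[[[[x1, x5], x6], x4], x2], x3]


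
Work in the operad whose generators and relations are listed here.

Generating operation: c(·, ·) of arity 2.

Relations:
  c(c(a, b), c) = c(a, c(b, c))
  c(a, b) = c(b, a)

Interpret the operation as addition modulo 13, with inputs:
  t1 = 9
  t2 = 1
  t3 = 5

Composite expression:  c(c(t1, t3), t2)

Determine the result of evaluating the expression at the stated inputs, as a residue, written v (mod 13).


c(t1, t3) = 1
c(c(t1, t3), t2) = 2

2 (mod 13)


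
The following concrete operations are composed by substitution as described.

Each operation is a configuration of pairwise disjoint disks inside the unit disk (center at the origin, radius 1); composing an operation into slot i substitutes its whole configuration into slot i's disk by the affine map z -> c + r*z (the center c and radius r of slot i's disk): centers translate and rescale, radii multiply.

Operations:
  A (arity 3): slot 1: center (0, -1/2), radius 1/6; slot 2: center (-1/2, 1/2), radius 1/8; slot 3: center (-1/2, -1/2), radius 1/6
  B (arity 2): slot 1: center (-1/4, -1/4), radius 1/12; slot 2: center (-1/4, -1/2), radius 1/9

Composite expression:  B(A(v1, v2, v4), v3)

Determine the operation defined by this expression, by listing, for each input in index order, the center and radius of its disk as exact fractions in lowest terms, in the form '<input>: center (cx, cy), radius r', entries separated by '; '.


v1: center (-1/4, -7/24), radius 1/72; v2: center (-7/24, -5/24), radius 1/96; v3: center (-1/4, -1/2), radius 1/9; v4: center (-7/24, -7/24), radius 1/72


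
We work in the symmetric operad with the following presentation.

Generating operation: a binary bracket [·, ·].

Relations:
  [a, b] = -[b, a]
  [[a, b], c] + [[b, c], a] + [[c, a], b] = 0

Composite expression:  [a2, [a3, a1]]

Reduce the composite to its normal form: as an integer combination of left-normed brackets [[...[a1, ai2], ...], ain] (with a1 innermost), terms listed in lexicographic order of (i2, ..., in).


[[a1, a3], a2]

Left-normed coefficients sit on the a1-initial expansion words.
Composite bracket: [a2, [a3, a1]]
Each bracket splits as ab - ba, giving 4 signed words (2^2 = 4).
Keep just the words that open with a1:
  from a1a3a2, sign +1: term +[[a1, a3], a2]


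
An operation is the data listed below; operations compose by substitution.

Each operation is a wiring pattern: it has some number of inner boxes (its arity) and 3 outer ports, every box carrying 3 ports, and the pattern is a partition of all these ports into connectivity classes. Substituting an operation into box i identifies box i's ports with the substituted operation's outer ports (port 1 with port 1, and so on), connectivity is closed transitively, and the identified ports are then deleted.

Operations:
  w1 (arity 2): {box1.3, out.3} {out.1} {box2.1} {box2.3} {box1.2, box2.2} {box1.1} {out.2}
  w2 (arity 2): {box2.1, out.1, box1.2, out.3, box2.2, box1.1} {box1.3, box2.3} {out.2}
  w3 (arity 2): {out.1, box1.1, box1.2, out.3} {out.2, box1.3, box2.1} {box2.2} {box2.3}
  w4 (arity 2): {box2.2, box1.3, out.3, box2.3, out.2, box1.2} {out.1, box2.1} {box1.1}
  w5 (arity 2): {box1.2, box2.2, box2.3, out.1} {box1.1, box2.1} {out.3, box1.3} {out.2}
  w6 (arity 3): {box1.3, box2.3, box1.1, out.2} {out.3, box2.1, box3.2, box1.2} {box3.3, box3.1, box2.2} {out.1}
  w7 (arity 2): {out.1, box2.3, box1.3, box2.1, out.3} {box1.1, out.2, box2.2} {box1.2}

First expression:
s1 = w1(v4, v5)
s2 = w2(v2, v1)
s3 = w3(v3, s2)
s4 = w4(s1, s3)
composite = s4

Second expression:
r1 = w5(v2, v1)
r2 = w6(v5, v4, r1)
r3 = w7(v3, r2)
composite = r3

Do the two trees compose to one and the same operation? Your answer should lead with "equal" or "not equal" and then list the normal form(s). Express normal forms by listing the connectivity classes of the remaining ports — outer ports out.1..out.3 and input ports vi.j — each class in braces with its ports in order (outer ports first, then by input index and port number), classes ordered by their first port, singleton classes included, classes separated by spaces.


Normal form of the first expression: {out.1, out.2, out.3, v1.1, v1.2, v2.1, v2.2, v3.1, v3.2, v3.3, v4.3} {v1.3, v2.3} {v4.1} {v4.2, v5.2} {v5.1} {v5.3}
Normal form of the second expression: {out.1, out.3, v3.3, v4.1, v5.2} {out.2, v3.1, v4.3, v5.1, v5.3} {v1.1, v2.1} {v1.2, v1.3, v2.2, v2.3, v4.2} {v3.2}
The forms do not match — not equal.

not equal — first {out.1, out.2, out.3, v1.1, v1.2, v2.1, v2.2, v3.1, v3.2, v3.3, v4.3} {v1.3, v2.3} {v4.1} {v4.2, v5.2} {v5.1} {v5.3}, second {out.1, out.3, v3.3, v4.1, v5.2} {out.2, v3.1, v4.3, v5.1, v5.3} {v1.1, v2.1} {v1.2, v1.3, v2.2, v2.3, v4.2} {v3.2}


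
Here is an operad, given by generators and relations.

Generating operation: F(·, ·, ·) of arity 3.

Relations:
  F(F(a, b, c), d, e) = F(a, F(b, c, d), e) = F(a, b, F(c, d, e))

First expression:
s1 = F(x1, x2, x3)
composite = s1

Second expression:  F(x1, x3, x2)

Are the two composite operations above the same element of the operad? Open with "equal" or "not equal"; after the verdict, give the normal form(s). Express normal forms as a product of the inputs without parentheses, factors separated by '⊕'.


The first composite normalizes to x1 ⊕ x2 ⊕ x3
The second composite normalizes to x1 ⊕ x3 ⊕ x2
The normal forms differ: not equal.

not equal: they reduce to x1 ⊕ x2 ⊕ x3 and x1 ⊕ x3 ⊕ x2


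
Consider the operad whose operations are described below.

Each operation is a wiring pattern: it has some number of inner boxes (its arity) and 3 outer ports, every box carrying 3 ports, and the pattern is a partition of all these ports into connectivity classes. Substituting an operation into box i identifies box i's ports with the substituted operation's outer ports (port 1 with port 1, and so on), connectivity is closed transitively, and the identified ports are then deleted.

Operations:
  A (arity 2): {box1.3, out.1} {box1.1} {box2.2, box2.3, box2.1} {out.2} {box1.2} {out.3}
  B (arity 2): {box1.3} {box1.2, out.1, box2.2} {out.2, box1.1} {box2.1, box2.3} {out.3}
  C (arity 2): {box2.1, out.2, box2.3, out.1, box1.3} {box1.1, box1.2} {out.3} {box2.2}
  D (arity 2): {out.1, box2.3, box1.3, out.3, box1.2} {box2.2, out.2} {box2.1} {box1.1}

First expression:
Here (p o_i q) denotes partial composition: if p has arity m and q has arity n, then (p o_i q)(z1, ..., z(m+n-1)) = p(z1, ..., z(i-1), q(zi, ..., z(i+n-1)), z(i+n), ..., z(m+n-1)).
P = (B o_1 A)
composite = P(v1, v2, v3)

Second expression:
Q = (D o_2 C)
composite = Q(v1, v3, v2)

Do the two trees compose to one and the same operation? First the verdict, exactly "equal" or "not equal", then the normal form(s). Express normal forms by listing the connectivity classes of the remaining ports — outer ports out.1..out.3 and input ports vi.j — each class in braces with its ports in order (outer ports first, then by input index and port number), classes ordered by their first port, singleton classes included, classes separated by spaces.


not equal; first: {out.1, v3.2} {out.2, v1.3} {out.3} {v1.1} {v1.2} {v2.1, v2.2, v2.3} {v3.1, v3.3}; second: {out.1, out.3, v1.2, v1.3} {out.2, v2.1, v2.3, v3.3} {v1.1} {v2.2} {v3.1, v3.2}

The first expression reduces to {out.1, v3.2} {out.2, v1.3} {out.3} {v1.1} {v1.2} {v2.1, v2.2, v2.3} {v3.1, v3.3}
The second expression reduces to {out.1, out.3, v1.2, v1.3} {out.2, v2.1, v2.3, v3.3} {v1.1} {v2.2} {v3.1, v3.2}
The normal forms differ: not equal.


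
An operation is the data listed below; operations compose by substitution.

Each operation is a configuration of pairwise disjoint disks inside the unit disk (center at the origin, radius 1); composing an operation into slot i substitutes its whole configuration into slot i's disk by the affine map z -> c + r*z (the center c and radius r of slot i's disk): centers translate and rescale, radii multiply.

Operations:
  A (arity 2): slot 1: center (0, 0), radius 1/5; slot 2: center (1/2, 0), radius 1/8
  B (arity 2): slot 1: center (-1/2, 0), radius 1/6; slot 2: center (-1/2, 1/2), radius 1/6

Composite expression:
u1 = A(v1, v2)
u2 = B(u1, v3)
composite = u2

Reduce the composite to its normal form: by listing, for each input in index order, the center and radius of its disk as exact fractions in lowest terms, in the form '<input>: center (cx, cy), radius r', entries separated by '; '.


Only the slot chain above each v matters under B; compose those maps.
v1 passes through 2 substitutions, ending at center (-1/2, 0), radius 1/30
v2 passes through 2 substitutions, ending at center (-5/12, 0), radius 1/48
v3 passes through 1 substitution, ending at center (-1/2, 1/2), radius 1/6

v1: center (-1/2, 0), radius 1/30; v2: center (-5/12, 0), radius 1/48; v3: center (-1/2, 1/2), radius 1/6


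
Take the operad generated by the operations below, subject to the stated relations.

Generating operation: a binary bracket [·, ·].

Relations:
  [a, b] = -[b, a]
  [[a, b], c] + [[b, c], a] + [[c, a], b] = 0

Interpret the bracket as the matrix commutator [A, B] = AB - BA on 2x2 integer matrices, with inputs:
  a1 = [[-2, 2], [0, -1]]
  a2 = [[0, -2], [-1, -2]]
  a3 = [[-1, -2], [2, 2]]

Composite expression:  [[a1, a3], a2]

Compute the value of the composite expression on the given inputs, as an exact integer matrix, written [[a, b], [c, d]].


[[-4, -32], [12, 4]]

[a1, a3] = [[4, 8], [2, -4]]
[[a1, a3], a2] = [[-4, -32], [12, 4]]


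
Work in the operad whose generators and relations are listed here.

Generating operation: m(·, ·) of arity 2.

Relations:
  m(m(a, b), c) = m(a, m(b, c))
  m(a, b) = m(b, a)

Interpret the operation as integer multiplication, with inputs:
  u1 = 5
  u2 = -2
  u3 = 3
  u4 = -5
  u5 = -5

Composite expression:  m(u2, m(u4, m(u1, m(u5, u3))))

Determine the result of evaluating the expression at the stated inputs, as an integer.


-750

m(u5, u3) = -15
m(u1, m(u5, u3)) = -75
m(u4, m(u1, m(u5, u3))) = 375
m(u2, m(u4, m(u1, m(u5, u3)))) = -750


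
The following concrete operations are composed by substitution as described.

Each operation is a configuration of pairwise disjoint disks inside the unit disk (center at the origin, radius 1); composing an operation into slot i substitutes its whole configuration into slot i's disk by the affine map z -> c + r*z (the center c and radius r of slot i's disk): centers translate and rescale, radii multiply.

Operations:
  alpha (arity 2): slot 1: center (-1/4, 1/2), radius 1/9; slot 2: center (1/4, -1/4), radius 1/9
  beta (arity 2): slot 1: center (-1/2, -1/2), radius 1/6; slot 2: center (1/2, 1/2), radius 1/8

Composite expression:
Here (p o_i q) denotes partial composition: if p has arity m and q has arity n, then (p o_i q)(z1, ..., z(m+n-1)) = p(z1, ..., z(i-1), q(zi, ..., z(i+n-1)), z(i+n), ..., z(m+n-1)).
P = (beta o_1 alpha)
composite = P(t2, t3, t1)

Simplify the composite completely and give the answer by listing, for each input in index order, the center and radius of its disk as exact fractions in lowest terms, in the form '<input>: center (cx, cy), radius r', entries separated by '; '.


t1: center (1/2, 1/2), radius 1/8; t2: center (-13/24, -5/12), radius 1/54; t3: center (-11/24, -13/24), radius 1/54

Only the slot chain above each t matters under beta; compose those maps.
tracing t2 down its 2-map path: center (-13/24, -5/12), radius 1/54
tracing t3 down its 2-map path: center (-11/24, -13/24), radius 1/54
tracing t1 down its 1-map path: center (1/2, 1/2), radius 1/8
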